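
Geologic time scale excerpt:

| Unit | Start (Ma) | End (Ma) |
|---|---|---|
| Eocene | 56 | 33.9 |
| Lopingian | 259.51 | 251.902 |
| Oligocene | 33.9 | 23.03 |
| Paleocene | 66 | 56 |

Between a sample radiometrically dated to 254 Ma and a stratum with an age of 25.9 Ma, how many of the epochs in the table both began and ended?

2

The older date is 254 Ma and the younger is 25.9 Ma.
Epochs with start < 254 and end > 25.9 Ma: Paleocene (66–56), Eocene (56–33.9).
That is 2 complete epochs.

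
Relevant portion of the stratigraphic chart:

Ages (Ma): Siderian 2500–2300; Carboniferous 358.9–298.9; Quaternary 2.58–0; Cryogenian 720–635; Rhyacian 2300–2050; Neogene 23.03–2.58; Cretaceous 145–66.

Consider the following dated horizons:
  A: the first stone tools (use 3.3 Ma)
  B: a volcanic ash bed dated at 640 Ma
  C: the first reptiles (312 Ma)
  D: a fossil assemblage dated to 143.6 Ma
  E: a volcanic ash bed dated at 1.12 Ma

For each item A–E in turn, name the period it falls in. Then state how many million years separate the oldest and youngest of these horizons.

Match each age against the start–end ranges in the excerpt: A = 3.3 Ma → Neogene (23.03–2.58); B = 640 Ma → Cryogenian (720–635); C = 312 Ma → Carboniferous (358.9–298.9); D = 143.6 Ma → Cretaceous (145–66); E = 1.12 Ma → Quaternary (2.58–0).
The largest age is 640 Ma and the smallest is 1.12 Ma; their difference is 638.88 Myr.

A — Neogene; B — Cryogenian; C — Carboniferous; D — Cretaceous; E — Quaternary; span 638.88 million years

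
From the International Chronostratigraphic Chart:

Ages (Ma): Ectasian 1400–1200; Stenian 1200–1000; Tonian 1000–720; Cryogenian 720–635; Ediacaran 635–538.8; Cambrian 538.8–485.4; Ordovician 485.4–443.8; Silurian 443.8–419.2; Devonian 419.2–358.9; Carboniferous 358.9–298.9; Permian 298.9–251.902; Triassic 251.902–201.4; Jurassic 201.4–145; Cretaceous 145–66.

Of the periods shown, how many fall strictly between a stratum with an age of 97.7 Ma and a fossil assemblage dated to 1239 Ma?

12

The older date is 1239 Ma and the younger is 97.7 Ma.
Periods with start < 1239 and end > 97.7 Ma: Stenian (1200–1000), Tonian (1000–720), Cryogenian (720–635), Ediacaran (635–538.8), Cambrian (538.8–485.4), Ordovician (485.4–443.8), Silurian (443.8–419.2), Devonian (419.2–358.9), Carboniferous (358.9–298.9), Permian (298.9–251.902), Triassic (251.902–201.4), Jurassic (201.4–145).
That is 12 complete periods.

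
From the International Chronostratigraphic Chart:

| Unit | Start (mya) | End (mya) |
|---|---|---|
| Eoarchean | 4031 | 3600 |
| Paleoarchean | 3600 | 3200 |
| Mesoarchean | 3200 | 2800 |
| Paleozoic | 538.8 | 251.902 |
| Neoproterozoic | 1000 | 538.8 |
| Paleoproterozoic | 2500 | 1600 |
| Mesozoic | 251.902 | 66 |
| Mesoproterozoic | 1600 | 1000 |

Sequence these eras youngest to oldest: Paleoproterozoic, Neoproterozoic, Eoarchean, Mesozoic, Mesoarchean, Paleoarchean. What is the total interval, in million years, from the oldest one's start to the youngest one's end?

Mesozoic → Neoproterozoic → Paleoproterozoic → Mesoarchean → Paleoarchean → Eoarchean; total span 3965 Myr

From the excerpt: Paleoproterozoic 2500–1600; Neoproterozoic 1000–538.8; Eoarchean 4031–3600; Mesozoic 251.902–66; Mesoarchean 3200–2800; Paleoarchean 3600–3200 (Ma).
Larger Ma is earlier, so the oldest is Eoarchean and the youngest is Mesozoic; youngest to oldest: Mesozoic, Neoproterozoic, Paleoproterozoic, Mesoarchean, Paleoarchean, Eoarchean.
Oldest start 4031 minus youngest end 66 gives 3965 Myr overall.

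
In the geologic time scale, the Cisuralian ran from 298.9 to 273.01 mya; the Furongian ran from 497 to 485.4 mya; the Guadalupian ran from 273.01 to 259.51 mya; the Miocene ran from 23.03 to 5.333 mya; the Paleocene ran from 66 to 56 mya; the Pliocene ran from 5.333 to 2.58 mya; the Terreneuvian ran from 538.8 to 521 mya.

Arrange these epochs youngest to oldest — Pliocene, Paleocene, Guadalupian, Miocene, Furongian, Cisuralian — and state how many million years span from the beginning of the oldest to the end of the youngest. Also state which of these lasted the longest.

Pliocene, Miocene, Paleocene, Guadalupian, Cisuralian, Furongian; total span 494.42 Myr; longest is Cisuralian

Start ages (Ma): Furongian 497, Cisuralian 298.9, Guadalupian 273.01, Paleocene 66, Miocene 23.03, Pliocene 5.333.
Ordered youngest to oldest: Pliocene, Miocene, Paleocene, Guadalupian, Cisuralian, Furongian.
Span = 497 − 2.58 = 494.42 Myr.
Durations: Furongian 11.6, Cisuralian 25.89, Pliocene 2.753, Guadalupian 13.5, Miocene 17.697, Paleocene 10 → longest is Cisuralian (25.89 Myr).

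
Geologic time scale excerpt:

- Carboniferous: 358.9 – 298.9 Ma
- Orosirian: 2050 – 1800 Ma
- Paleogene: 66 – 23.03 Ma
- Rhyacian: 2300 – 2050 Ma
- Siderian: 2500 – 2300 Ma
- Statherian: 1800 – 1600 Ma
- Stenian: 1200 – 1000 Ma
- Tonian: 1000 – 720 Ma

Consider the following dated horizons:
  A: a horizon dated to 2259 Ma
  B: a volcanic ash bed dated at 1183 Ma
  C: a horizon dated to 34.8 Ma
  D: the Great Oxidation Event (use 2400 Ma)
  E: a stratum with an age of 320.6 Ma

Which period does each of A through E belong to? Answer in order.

Match each age against the start–end ranges in the excerpt: A = 2259 Ma → Rhyacian (2300–2050); B = 1183 Ma → Stenian (1200–1000); C = 34.8 Ma → Paleogene (66–23.03); D = 2400 Ma → Siderian (2500–2300); E = 320.6 Ma → Carboniferous (358.9–298.9).

A — Rhyacian; B — Stenian; C — Paleogene; D — Siderian; E — Carboniferous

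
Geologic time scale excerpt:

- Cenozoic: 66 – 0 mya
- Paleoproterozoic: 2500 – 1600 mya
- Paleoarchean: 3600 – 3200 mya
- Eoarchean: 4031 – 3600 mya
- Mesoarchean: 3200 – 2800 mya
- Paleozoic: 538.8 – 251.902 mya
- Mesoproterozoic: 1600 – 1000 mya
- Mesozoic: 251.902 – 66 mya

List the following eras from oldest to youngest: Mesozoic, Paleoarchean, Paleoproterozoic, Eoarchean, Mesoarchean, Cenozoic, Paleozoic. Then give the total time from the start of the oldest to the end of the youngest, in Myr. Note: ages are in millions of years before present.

Eoarchean → Paleoarchean → Mesoarchean → Paleoproterozoic → Paleozoic → Mesozoic → Cenozoic; total span 4031 Myr

Start ages (Ma): Eoarchean 4031, Paleoarchean 3600, Mesoarchean 3200, Paleoproterozoic 2500, Paleozoic 538.8, Mesozoic 251.902, Cenozoic 66.
Ordered oldest to youngest: Eoarchean, Paleoarchean, Mesoarchean, Paleoproterozoic, Paleozoic, Mesozoic, Cenozoic.
Span = 4031 − 0 = 4031 Myr.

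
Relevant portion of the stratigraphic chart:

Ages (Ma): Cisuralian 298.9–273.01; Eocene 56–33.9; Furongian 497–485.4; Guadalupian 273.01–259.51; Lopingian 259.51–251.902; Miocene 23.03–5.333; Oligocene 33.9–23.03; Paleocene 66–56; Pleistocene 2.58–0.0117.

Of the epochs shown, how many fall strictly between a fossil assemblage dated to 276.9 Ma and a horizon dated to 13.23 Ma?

The older date is 276.9 Ma and the younger is 13.23 Ma.
Epochs with start < 276.9 and end > 13.23 Ma: Guadalupian (273.01–259.51), Lopingian (259.51–251.902), Paleocene (66–56), Eocene (56–33.9), Oligocene (33.9–23.03).
That is 5 complete epochs.

5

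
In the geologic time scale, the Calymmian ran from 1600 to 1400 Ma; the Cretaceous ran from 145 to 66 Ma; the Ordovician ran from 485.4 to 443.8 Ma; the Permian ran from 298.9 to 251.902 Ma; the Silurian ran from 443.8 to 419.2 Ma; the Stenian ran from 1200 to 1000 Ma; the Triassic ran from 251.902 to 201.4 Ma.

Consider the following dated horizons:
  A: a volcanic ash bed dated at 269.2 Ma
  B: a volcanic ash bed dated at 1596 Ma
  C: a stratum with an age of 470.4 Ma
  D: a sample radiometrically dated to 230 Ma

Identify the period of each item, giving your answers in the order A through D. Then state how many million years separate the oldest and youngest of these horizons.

A — Permian; B — Calymmian; C — Ordovician; D — Triassic; span 1366 million years

Match each age against the start–end ranges in the excerpt: A = 269.2 Ma → Permian (298.9–251.902); B = 1596 Ma → Calymmian (1600–1400); C = 470.4 Ma → Ordovician (485.4–443.8); D = 230 Ma → Triassic (251.902–201.4).
The largest age is 1596 Ma and the smallest is 230 Ma; their difference is 1366 Myr.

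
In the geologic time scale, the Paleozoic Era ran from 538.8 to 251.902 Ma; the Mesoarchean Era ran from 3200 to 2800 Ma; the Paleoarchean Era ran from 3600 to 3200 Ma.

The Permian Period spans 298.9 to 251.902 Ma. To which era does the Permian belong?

The Permian (298.9–251.902 Ma) lies entirely within 538.8–251.902 Ma, the Paleozoic Era.

Paleozoic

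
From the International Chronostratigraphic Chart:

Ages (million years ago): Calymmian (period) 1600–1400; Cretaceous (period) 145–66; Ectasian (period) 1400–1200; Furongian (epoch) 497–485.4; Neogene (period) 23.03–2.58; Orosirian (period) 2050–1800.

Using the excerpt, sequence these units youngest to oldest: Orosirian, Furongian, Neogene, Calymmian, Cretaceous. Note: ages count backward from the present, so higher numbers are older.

The oldest of these is Orosirian (starts 2050 Ma) and the youngest is Neogene (ends 2.58 Ma).
In between, by decreasing start age: Calymmian (1600), Furongian (497), Cretaceous (145).
Listing youngest first means reversing that sequence.

Neogene, Cretaceous, Furongian, Calymmian, Orosirian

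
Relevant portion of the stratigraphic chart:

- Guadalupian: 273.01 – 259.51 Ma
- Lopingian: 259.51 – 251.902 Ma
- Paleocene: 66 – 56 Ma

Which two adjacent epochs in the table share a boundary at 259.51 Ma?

The Guadalupian ends at 259.51 Ma and the Lopingian begins at 259.51 Ma, so they share that boundary.

Guadalupian and Lopingian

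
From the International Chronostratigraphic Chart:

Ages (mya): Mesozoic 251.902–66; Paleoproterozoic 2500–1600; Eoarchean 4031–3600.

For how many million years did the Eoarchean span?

431 million years

4031 − 3600 = 431 million years.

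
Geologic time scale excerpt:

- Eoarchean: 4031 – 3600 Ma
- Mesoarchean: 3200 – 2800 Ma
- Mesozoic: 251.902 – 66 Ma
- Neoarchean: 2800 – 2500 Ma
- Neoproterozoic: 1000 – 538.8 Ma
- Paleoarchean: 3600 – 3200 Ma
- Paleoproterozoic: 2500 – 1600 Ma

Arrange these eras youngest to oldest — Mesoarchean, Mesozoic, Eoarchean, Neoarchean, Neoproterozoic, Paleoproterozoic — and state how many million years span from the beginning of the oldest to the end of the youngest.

From the excerpt: Mesoarchean 3200–2800; Mesozoic 251.902–66; Eoarchean 4031–3600; Neoarchean 2800–2500; Neoproterozoic 1000–538.8; Paleoproterozoic 2500–1600 (Ma).
Larger Ma is earlier, so the oldest is Eoarchean and the youngest is Mesozoic; youngest to oldest: Mesozoic, Neoproterozoic, Paleoproterozoic, Neoarchean, Mesoarchean, Eoarchean.
Oldest start 4031 minus youngest end 66 gives 3965 Myr overall.

Mesozoic, Neoproterozoic, Paleoproterozoic, Neoarchean, Mesoarchean, Eoarchean; total span 3965 Myr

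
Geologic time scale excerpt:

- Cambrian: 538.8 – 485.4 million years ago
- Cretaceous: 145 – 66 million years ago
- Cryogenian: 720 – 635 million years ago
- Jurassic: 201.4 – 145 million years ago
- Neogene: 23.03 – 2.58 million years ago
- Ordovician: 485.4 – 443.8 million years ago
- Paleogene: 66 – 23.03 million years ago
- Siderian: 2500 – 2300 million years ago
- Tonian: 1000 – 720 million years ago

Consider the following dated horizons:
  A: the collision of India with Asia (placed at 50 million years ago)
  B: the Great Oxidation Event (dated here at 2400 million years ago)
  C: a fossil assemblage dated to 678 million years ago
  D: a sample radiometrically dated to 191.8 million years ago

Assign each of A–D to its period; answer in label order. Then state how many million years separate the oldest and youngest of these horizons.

A: 50 Ma lies in 66–23.03 Ma, so Paleogene.
B: 2400 Ma lies in 2500–2300 Ma, so Siderian.
C: 678 Ma lies in 720–635 Ma, so Cryogenian.
D: 191.8 Ma lies in 201.4–145 Ma, so Jurassic.
Oldest = 2400 Ma, youngest = 50 Ma → span 2350 Myr.

A — Paleogene; B — Siderian; C — Cryogenian; D — Jurassic; span 2350 million years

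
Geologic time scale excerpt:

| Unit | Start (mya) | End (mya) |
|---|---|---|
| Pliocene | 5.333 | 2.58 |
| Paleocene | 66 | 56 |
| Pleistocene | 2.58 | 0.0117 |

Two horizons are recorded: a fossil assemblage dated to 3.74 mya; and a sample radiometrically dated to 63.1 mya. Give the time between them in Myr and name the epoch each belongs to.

Elapsed time: 63.1 − 3.74 = 59.36 Myr.
3.74 Ma lies within 5.333–2.58 Ma: Pliocene.
63.1 Ma lies within 66–56 Ma: Paleocene.

59.36 million years apart; the first in the Pliocene, the second in the Paleocene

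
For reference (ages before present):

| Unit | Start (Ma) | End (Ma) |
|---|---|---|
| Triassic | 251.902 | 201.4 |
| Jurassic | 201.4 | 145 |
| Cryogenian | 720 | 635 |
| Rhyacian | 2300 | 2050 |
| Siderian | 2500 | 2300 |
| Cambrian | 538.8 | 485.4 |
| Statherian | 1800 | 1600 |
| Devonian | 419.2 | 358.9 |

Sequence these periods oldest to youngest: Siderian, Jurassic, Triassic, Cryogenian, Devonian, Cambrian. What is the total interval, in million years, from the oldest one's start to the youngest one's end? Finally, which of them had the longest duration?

Siderian, Cryogenian, Cambrian, Devonian, Triassic, Jurassic; total span 2355 Myr; longest is Siderian

From the excerpt: Siderian 2500–2300; Jurassic 201.4–145; Triassic 251.902–201.4; Cryogenian 720–635; Devonian 419.2–358.9; Cambrian 538.8–485.4 (Ma).
Larger Ma is earlier, so the oldest is Siderian and the youngest is Jurassic; oldest to youngest: Siderian, Cryogenian, Cambrian, Devonian, Triassic, Jurassic.
Oldest start 2500 minus youngest end 145 gives 2355 Myr overall.
Individual lengths (start − end): Triassic 50.502; Siderian 200; Cryogenian 85; Devonian 60.3; Jurassic 56.4; Cambrian 53.4. The largest is Siderian at 200 Myr.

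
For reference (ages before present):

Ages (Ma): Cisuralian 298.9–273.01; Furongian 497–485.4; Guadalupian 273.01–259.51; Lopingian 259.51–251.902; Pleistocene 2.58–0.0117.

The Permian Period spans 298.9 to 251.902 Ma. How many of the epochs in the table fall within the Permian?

3

Epochs inside 298.9–251.902 Ma: Cisuralian, Guadalupian, Lopingian — 3 in total.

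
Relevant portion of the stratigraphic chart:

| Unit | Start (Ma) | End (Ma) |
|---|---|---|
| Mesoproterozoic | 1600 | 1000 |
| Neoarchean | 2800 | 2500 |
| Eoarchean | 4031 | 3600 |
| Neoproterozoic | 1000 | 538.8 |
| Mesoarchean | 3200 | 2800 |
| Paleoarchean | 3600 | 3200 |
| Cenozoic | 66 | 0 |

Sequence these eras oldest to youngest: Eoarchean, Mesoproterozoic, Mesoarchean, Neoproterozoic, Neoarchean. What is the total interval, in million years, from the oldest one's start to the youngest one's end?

Eoarchean → Mesoarchean → Neoarchean → Mesoproterozoic → Neoproterozoic; total span 3492.2 Myr

Start ages (Ma): Eoarchean 4031, Mesoarchean 3200, Neoarchean 2800, Mesoproterozoic 1600, Neoproterozoic 1000.
Ordered oldest to youngest: Eoarchean, Mesoarchean, Neoarchean, Mesoproterozoic, Neoproterozoic.
Span = 4031 − 538.8 = 3492.2 Myr.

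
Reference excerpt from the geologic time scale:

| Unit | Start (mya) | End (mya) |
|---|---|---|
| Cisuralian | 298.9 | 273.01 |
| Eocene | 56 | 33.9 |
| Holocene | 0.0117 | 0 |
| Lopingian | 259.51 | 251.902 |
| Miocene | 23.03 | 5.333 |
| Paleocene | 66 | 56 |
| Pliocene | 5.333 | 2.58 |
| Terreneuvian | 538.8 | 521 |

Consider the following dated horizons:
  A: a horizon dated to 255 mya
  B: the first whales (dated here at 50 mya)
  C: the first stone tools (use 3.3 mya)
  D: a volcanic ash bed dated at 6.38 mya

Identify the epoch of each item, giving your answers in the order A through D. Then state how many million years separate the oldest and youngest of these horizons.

A — Lopingian; B — Eocene; C — Pliocene; D — Miocene; span 251.7 million years

Match each age against the start–end ranges in the excerpt: A = 255 Ma → Lopingian (259.51–251.902); B = 50 Ma → Eocene (56–33.9); C = 3.3 Ma → Pliocene (5.333–2.58); D = 6.38 Ma → Miocene (23.03–5.333).
The largest age is 255 Ma and the smallest is 3.3 Ma; their difference is 251.7 Myr.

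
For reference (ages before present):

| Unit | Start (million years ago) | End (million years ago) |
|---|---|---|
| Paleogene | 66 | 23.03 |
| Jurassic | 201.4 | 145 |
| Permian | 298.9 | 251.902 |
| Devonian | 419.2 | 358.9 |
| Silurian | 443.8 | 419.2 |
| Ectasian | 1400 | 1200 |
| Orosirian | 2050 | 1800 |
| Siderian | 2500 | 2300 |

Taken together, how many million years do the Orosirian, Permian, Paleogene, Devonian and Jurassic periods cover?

456.668 million years

Each duration: Orosirian = 250; Permian = 46.998; Paleogene = 42.97; Devonian = 60.3; Jurassic = 56.4.
Sum: 250 + 46.998 + 42.97 + 60.3 + 56.4 = 456.668 Myr.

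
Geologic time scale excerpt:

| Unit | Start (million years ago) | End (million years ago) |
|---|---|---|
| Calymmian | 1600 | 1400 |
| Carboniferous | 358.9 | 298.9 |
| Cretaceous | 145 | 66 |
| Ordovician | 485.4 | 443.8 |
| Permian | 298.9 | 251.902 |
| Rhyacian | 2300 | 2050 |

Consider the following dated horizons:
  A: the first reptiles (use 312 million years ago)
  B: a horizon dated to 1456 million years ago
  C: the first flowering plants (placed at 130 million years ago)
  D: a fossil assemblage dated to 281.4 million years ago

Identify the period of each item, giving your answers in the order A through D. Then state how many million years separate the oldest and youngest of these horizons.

Match each age against the start–end ranges in the excerpt: A = 312 Ma → Carboniferous (358.9–298.9); B = 1456 Ma → Calymmian (1600–1400); C = 130 Ma → Cretaceous (145–66); D = 281.4 Ma → Permian (298.9–251.902).
The largest age is 1456 Ma and the smallest is 130 Ma; their difference is 1326 Myr.

A — Carboniferous; B — Calymmian; C — Cretaceous; D — Permian; span 1326 million years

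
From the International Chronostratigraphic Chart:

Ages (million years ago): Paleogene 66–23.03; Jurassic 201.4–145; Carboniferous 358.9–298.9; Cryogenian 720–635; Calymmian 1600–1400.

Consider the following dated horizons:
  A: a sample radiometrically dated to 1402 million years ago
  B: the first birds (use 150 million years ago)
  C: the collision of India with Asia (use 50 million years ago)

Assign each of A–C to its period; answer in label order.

A — Calymmian; B — Jurassic; C — Paleogene

A: 1402 Ma lies in 1600–1400 Ma, so Calymmian.
B: 150 Ma lies in 201.4–145 Ma, so Jurassic.
C: 50 Ma lies in 66–23.03 Ma, so Paleogene.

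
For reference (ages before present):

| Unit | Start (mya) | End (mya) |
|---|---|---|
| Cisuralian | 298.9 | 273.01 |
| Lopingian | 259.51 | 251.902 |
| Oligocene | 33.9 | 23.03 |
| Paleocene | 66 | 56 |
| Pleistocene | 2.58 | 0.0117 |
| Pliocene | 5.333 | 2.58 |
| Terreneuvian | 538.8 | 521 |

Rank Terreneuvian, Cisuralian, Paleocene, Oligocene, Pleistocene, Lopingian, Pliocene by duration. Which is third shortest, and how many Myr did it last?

Start − end for each: Terreneuvian 538.8 − 521 = 17.8; Cisuralian 298.9 − 273.01 = 25.89; Paleocene 66 − 56 = 10; Oligocene 33.9 − 23.03 = 10.87; Pleistocene 2.58 − 0.0117 = 2.5683; Lopingian 259.51 − 251.902 = 7.608; Pliocene 5.333 − 2.58 = 2.753.
Ranking these from shortest: Pleistocene < Pliocene < Lopingian < Paleocene < Oligocene < Terreneuvian < Cisuralian.
Position 3 in that ranking is Lopingian, which lasted 7.608 Myr.

Lopingian, 7.608 million years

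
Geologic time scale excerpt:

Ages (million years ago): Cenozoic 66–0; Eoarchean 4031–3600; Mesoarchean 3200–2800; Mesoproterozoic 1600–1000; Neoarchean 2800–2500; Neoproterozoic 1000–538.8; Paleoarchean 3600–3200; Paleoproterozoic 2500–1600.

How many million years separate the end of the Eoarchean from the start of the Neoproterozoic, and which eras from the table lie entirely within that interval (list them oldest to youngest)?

2600 million years; Paleoarchean, Mesoarchean, Neoarchean, Paleoproterozoic, Mesoproterozoic

The Eoarchean closes at 3600 Ma and the Neoproterozoic opens at 1000 Ma, so the interval is 3600 − 1000 = 2600 Myr.
An era fits inside if it starts at or after 3600 Ma and ends at or before 1000 Ma; oldest first that gives Paleoarchean, Mesoarchean, Neoarchean, Paleoproterozoic, Mesoproterozoic.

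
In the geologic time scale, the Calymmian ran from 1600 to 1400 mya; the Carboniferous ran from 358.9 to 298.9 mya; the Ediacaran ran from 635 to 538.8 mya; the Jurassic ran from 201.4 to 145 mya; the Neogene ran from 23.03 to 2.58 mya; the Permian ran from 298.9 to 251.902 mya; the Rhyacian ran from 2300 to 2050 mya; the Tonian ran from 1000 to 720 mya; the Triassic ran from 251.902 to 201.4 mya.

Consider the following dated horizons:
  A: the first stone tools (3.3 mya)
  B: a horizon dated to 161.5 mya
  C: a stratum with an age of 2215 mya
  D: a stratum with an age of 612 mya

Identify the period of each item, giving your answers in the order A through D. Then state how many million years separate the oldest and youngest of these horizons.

Match each age against the start–end ranges in the excerpt: A = 3.3 Ma → Neogene (23.03–2.58); B = 161.5 Ma → Jurassic (201.4–145); C = 2215 Ma → Rhyacian (2300–2050); D = 612 Ma → Ediacaran (635–538.8).
The largest age is 2215 Ma and the smallest is 3.3 Ma; their difference is 2211.7 Myr.

A — Neogene; B — Jurassic; C — Rhyacian; D — Ediacaran; span 2211.7 million years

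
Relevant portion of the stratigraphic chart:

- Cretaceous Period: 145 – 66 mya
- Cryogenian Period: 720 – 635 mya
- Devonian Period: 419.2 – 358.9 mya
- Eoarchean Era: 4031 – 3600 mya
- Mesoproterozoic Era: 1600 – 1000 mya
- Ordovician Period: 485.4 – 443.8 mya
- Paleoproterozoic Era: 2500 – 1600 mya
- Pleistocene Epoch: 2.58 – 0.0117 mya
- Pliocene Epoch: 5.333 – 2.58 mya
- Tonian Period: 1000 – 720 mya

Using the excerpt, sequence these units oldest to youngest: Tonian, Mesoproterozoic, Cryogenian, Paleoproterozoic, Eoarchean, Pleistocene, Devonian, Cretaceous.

The oldest of these is Eoarchean (starts 4031 Ma) and the youngest is Pleistocene (ends 0.0117 Ma).
In between, by decreasing start age: Paleoproterozoic (2500), Mesoproterozoic (1600), Tonian (1000), Cryogenian (720), Devonian (419.2), Cretaceous (145).

Eoarchean, then Paleoproterozoic, then Mesoproterozoic, then Tonian, then Cryogenian, then Devonian, then Cretaceous, then Pleistocene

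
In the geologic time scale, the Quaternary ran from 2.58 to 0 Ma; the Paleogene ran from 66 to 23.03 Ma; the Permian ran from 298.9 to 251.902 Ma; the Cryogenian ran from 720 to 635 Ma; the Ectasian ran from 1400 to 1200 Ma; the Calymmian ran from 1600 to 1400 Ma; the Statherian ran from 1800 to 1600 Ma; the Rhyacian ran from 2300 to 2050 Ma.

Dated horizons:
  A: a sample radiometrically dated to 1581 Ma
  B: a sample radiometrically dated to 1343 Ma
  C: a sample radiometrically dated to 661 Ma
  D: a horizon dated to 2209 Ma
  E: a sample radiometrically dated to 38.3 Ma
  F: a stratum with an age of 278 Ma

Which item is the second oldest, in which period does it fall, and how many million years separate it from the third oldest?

A, in the Calymmian; 238 million years to B

Larger Ma means older, so oldest first: D 2209 > A 1581 > B 1343 > C 661 > F 278 > E 38.3.
Counting 2 along gives A (1581 Ma); the excerpt puts that inside the Calymmian, 1600–1400 Ma.
Next in line is B (1343 Ma), and 1581 − 1343 = 238 Myr.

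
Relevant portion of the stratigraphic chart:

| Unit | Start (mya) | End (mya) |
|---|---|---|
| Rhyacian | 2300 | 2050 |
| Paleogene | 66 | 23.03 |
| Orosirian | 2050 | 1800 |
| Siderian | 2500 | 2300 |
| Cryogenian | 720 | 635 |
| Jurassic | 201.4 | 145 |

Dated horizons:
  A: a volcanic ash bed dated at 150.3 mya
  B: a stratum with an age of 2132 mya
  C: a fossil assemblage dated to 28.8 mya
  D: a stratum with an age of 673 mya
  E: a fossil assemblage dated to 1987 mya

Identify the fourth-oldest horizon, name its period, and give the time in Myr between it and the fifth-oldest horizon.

Larger Ma means older, so oldest first: B 2132 > E 1987 > D 673 > A 150.3 > C 28.8.
Counting 4 along gives A (150.3 Ma); the excerpt puts that inside the Jurassic, 201.4–145 Ma.
Next in line is C (28.8 Ma), and 150.3 − 28.8 = 121.5 Myr.

A, in the Jurassic; 121.5 million years to C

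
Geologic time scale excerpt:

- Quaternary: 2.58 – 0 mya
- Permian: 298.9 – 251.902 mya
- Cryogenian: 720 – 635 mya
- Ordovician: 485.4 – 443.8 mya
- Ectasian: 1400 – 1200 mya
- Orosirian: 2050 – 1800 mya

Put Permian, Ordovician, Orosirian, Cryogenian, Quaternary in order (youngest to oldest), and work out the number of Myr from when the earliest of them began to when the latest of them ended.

Quaternary, Permian, Ordovician, Cryogenian, Orosirian; total span 2050 Myr

Start ages (Ma): Orosirian 2050, Cryogenian 720, Ordovician 485.4, Permian 298.9, Quaternary 2.58.
Ordered youngest to oldest: Quaternary, Permian, Ordovician, Cryogenian, Orosirian.
Span = 2050 − 0 = 2050 Myr.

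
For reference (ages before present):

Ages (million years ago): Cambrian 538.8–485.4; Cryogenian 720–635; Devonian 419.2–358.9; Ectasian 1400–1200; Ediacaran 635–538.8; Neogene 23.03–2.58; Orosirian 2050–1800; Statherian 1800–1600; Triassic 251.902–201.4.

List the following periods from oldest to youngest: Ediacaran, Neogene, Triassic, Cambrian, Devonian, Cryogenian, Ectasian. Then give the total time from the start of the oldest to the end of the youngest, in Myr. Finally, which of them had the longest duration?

Ectasian → Cryogenian → Ediacaran → Cambrian → Devonian → Triassic → Neogene; total span 1397.42 Myr; longest is Ectasian

From the excerpt: Ediacaran 635–538.8; Neogene 23.03–2.58; Triassic 251.902–201.4; Cambrian 538.8–485.4; Devonian 419.2–358.9; Cryogenian 720–635; Ectasian 1400–1200 (Ma).
Larger Ma is earlier, so the oldest is Ectasian and the youngest is Neogene; oldest to youngest: Ectasian, Cryogenian, Ediacaran, Cambrian, Devonian, Triassic, Neogene.
Oldest start 1400 minus youngest end 2.58 gives 1397.42 Myr overall.
Individual lengths (start − end): Triassic 50.502; Cambrian 53.4; Neogene 20.45; Ectasian 200; Ediacaran 96.2; Devonian 60.3; Cryogenian 85. The largest is Ectasian at 200 Myr.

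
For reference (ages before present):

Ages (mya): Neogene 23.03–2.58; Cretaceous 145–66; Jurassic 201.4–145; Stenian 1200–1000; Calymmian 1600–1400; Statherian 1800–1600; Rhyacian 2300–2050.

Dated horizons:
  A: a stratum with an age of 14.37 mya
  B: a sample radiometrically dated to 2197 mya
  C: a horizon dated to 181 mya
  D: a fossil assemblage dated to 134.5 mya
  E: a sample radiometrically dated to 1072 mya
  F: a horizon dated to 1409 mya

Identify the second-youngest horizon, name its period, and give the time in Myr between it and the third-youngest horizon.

Smaller Ma means younger, so youngest first: A 14.37 < D 134.5 < C 181 < E 1072 < F 1409 < B 2197.
Counting 2 along gives D (134.5 Ma); the excerpt puts that inside the Cretaceous, 145–66 Ma.
Next in line is C (181 Ma), and 181 − 134.5 = 46.5 Myr.

D, in the Cretaceous; 46.5 million years to C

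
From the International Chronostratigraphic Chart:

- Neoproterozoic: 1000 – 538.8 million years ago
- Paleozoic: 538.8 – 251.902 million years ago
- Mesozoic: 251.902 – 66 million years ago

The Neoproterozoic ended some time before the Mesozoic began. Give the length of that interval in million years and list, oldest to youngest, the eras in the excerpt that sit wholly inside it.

286.898 million years; Paleozoic

End of Neoproterozoic = 538.8 Ma; start of Mesozoic = 251.902 Ma.
Gap = 538.8 − 251.902 = 286.898 Myr.
Eras wholly inside 538.8–251.902 Ma: Paleozoic (538.8–251.902).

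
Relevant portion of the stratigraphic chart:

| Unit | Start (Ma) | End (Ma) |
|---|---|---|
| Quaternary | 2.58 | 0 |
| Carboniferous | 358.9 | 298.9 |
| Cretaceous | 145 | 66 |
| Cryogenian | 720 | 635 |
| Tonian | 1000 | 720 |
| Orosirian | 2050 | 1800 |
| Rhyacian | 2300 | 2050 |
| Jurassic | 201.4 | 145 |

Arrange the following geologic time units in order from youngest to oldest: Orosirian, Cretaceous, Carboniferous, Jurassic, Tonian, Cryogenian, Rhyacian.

Cretaceous, Jurassic, Carboniferous, Cryogenian, Tonian, Orosirian, Rhyacian

Read off each span (Ma): Orosirian 2050–1800; Cretaceous 145–66; Carboniferous 358.9–298.9; Jurassic 201.4–145; Tonian 1000–720; Cryogenian 720–635; Rhyacian 2300–2050.
Larger Ma is older, so oldest→youngest is Rhyacian, Orosirian, Tonian, Cryogenian, Carboniferous, Jurassic, Cretaceous; reverse it for youngest→oldest.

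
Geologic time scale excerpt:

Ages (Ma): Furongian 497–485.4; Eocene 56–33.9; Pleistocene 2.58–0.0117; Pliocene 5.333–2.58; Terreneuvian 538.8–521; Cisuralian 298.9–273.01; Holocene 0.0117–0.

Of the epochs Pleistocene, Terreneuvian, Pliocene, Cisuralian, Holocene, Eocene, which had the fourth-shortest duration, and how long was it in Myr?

Durations: Pleistocene 2.5683; Terreneuvian 17.8; Pliocene 2.753; Cisuralian 25.89; Holocene 0.0117; Eocene 22.1 Myr.
Sorted shortest-first: Holocene (0.0117), Pleistocene (2.5683), Pliocene (2.753), Terreneuvian (17.8), Eocene (22.1), Cisuralian (25.89).
The fourth shortest is Terreneuvian at 17.8 Myr.

Terreneuvian, 17.8 million years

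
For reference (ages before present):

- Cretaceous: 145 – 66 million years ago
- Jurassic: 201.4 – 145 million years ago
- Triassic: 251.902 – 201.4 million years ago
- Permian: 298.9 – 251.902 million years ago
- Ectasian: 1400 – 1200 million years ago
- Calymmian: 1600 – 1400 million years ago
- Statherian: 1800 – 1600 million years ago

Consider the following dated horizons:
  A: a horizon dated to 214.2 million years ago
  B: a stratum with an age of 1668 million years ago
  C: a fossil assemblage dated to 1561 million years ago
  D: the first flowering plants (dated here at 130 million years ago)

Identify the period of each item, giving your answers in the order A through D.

A — Triassic; B — Statherian; C — Calymmian; D — Cretaceous

Match each age against the start–end ranges in the excerpt: A = 214.2 Ma → Triassic (251.902–201.4); B = 1668 Ma → Statherian (1800–1600); C = 1561 Ma → Calymmian (1600–1400); D = 130 Ma → Cretaceous (145–66).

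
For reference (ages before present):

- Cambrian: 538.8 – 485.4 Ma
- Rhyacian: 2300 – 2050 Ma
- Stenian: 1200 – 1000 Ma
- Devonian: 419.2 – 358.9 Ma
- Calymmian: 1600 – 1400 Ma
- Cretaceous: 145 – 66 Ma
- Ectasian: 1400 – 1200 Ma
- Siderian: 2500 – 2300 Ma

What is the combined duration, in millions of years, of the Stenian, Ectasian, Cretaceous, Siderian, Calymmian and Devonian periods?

Duration is start − end for each: (1200 − 1000) + (1400 − 1200) + (145 − 66) + (2500 − 2300) + (1600 − 1400) + (419.2 − 358.9).
That is 200 + 200 + 79 + 200 + 200 + 60.3, which totals 939.3 million years.

939.3 million years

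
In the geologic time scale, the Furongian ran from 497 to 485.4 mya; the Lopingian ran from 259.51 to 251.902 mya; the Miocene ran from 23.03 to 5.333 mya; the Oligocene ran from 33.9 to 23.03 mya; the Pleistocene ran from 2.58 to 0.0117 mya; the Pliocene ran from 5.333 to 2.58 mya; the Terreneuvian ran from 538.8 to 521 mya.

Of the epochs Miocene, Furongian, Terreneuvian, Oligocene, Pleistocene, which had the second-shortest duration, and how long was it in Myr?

Oligocene, 10.87 million years

Durations: Miocene 17.697; Furongian 11.6; Terreneuvian 17.8; Oligocene 10.87; Pleistocene 2.5683 Myr.
Sorted shortest-first: Pleistocene (2.5683), Oligocene (10.87), Furongian (11.6), Miocene (17.697), Terreneuvian (17.8).
The second shortest is Oligocene at 10.87 Myr.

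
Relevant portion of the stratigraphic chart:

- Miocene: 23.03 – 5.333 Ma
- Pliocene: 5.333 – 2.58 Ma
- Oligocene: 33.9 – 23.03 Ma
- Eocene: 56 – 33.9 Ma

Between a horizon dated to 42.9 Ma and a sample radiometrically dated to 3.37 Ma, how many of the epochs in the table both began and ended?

The older date is 42.9 Ma and the younger is 3.37 Ma.
Epochs with start < 42.9 and end > 3.37 Ma: Oligocene (33.9–23.03), Miocene (23.03–5.333).
That is 2 complete epochs.

2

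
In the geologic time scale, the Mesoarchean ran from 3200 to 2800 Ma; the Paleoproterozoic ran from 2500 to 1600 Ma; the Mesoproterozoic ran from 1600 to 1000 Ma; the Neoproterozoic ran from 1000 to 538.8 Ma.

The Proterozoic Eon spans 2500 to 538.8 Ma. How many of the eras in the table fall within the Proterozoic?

3

Eras inside 2500–538.8 Ma: Paleoproterozoic, Mesoproterozoic, Neoproterozoic — 3 in total.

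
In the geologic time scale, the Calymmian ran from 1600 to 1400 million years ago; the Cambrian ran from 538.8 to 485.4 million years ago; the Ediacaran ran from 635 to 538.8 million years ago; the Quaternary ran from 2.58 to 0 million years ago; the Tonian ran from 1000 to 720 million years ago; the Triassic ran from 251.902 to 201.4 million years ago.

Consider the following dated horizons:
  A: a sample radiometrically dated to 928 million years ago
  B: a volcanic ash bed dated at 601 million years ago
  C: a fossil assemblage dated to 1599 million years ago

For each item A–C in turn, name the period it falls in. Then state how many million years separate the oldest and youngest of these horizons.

Match each age against the start–end ranges in the excerpt: A = 928 Ma → Tonian (1000–720); B = 601 Ma → Ediacaran (635–538.8); C = 1599 Ma → Calymmian (1600–1400).
The largest age is 1599 Ma and the smallest is 601 Ma; their difference is 998 Myr.

A — Tonian; B — Ediacaran; C — Calymmian; span 998 million years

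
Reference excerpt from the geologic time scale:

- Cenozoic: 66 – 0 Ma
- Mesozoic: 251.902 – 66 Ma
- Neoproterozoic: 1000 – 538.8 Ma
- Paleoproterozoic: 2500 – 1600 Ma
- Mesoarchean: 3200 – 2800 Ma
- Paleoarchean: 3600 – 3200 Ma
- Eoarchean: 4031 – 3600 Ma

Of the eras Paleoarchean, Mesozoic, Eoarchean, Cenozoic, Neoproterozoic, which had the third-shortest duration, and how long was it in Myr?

Paleoarchean, 400 million years

Start − end for each: Paleoarchean 3600 − 3200 = 400; Mesozoic 251.902 − 66 = 185.902; Eoarchean 4031 − 3600 = 431; Cenozoic 66 − 0 = 66; Neoproterozoic 1000 − 538.8 = 461.2.
Ranking these from shortest: Cenozoic < Mesozoic < Paleoarchean < Eoarchean < Neoproterozoic.
Position 3 in that ranking is Paleoarchean, which lasted 400 Myr.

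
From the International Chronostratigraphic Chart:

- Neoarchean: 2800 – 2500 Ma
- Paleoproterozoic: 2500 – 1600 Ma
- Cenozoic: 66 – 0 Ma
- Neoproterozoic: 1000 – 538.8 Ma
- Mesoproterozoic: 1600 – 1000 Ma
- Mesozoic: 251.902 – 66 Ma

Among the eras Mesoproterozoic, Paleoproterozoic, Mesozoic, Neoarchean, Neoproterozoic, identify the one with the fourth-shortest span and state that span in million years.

Start − end for each: Mesoproterozoic 1600 − 1000 = 600; Paleoproterozoic 2500 − 1600 = 900; Mesozoic 251.902 − 66 = 185.902; Neoarchean 2800 − 2500 = 300; Neoproterozoic 1000 − 538.8 = 461.2.
Ranking these from shortest: Mesozoic < Neoarchean < Neoproterozoic < Mesoproterozoic < Paleoproterozoic.
Position 4 in that ranking is Mesoproterozoic, which lasted 600 Myr.

Mesoproterozoic, 600 million years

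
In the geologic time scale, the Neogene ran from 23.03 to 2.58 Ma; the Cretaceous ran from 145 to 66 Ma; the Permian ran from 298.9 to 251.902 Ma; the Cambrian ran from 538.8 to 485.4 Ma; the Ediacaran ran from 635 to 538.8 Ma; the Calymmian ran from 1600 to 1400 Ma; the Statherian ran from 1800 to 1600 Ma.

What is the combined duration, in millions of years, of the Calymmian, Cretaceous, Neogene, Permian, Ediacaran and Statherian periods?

642.648 million years

Each duration: Calymmian = 200; Cretaceous = 79; Neogene = 20.45; Permian = 46.998; Ediacaran = 96.2; Statherian = 200.
Sum: 200 + 79 + 20.45 + 46.998 + 96.2 + 200 = 642.648 Myr.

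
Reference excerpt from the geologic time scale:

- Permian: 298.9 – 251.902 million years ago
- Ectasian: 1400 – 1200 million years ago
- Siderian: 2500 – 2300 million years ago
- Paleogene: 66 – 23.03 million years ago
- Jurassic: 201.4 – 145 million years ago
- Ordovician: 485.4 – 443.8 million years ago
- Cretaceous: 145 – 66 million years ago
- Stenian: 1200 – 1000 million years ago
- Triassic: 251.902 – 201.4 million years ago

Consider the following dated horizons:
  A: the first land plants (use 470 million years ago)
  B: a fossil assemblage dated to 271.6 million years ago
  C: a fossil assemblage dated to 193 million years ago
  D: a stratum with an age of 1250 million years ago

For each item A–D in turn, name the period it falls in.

Match each age against the start–end ranges in the excerpt: A = 470 Ma → Ordovician (485.4–443.8); B = 271.6 Ma → Permian (298.9–251.902); C = 193 Ma → Jurassic (201.4–145); D = 1250 Ma → Ectasian (1400–1200).

A — Ordovician; B — Permian; C — Jurassic; D — Ectasian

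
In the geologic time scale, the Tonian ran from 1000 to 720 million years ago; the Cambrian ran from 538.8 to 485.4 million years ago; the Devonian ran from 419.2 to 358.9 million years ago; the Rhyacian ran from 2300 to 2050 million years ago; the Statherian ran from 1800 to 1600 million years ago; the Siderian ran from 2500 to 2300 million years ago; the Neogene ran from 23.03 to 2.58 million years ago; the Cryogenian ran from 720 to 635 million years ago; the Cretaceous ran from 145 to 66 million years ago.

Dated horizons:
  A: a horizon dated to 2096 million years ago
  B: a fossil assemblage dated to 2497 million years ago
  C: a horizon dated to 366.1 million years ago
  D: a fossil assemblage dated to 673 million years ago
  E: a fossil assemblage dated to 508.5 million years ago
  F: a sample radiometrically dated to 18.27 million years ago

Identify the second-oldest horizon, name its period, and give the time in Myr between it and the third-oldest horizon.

Larger Ma means older, so oldest first: B 2497 > A 2096 > D 673 > E 508.5 > C 366.1 > F 18.27.
Counting 2 along gives A (2096 Ma); the excerpt puts that inside the Rhyacian, 2300–2050 Ma.
Next in line is D (673 Ma), and 2096 − 673 = 1423 Myr.

A, in the Rhyacian; 1423 million years to D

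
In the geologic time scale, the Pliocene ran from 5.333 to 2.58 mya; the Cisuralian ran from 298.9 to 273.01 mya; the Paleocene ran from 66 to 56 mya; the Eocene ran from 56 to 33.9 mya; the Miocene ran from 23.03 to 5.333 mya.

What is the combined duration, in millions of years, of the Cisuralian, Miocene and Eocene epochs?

Each duration: Cisuralian = 25.89; Miocene = 17.697; Eocene = 22.1.
Sum: 25.89 + 17.697 + 22.1 = 65.687 Myr.

65.687 million years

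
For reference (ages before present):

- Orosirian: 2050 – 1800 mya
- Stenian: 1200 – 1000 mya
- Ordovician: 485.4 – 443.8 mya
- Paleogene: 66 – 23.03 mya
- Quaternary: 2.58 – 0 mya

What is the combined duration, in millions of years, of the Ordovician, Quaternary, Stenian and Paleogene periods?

Duration is start − end for each: (485.4 − 443.8) + (2.58 − 0) + (1200 − 1000) + (66 − 23.03).
That is 41.6 + 2.58 + 200 + 42.97, which totals 287.15 million years.

287.15 million years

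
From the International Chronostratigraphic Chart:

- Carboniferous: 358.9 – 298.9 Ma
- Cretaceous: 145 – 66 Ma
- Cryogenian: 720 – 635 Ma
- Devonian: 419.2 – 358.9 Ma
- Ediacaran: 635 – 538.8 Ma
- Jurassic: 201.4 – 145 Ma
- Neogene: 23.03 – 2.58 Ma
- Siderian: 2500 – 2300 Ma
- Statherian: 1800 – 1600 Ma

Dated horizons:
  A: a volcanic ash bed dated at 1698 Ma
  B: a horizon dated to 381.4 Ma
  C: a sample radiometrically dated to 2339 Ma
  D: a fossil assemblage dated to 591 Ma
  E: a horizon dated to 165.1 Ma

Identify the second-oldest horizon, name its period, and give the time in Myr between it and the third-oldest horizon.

A, in the Statherian; 1107 million years to D

Sorted oldest-first by Ma: C (2339), A (1698), D (591), B (381.4), E (165.1).
The second oldest is A at 1698 Ma, which lies in 1800–1600 Ma: the Statherian.
The third oldest is D at 591 Ma; separation = |1698 − 591| = 1107 Myr.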